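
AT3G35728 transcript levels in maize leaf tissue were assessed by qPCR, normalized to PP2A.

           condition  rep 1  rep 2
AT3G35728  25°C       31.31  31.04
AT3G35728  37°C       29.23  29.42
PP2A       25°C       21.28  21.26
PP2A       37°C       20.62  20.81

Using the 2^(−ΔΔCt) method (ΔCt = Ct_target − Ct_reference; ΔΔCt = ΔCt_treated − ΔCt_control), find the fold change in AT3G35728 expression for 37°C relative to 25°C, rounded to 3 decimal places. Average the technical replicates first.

Mean Ct: AT3G35728 25°C 31.175; AT3G35728 37°C 29.325; PP2A 25°C 21.270; PP2A 37°C 20.715
ΔCt(25°C) = 31.175 − 21.270 = 9.905
ΔCt(37°C) = 29.325 − 20.715 = 8.610
ΔΔCt = 8.610 − 9.905 = -1.295
Fold change = 2^(−(-1.295)) = 2^1.295 = 2.4538

2.454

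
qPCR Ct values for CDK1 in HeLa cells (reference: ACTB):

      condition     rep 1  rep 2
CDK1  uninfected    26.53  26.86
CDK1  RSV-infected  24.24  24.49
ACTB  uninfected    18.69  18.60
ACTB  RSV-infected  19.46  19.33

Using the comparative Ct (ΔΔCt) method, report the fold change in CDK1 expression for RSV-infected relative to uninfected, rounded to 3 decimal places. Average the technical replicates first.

8.456

Mean Ct: CDK1 uninfected 26.695; CDK1 RSV-infected 24.365; ACTB uninfected 18.645; ACTB RSV-infected 19.395
ΔCt(uninfected) = 26.695 − 18.645 = 8.050
ΔCt(RSV-infected) = 24.365 − 19.395 = 4.970
ΔΔCt = 4.970 − 8.050 = -3.080
Fold change = 2^(−(-3.080)) = 2^3.080 = 8.4561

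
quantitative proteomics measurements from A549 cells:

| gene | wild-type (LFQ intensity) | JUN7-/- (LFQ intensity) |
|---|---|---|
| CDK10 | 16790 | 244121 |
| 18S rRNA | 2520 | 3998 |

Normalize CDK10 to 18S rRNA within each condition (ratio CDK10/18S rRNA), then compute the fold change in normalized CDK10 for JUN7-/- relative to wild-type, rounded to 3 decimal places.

9.165

CDK10/18S rRNA (wild-type) = 16790 / 2520 = 6.6627
CDK10/18S rRNA (JUN7-/-) = 244121 / 3998 = 61.061
Fold change = 61.061 / 6.6627 = 9.1646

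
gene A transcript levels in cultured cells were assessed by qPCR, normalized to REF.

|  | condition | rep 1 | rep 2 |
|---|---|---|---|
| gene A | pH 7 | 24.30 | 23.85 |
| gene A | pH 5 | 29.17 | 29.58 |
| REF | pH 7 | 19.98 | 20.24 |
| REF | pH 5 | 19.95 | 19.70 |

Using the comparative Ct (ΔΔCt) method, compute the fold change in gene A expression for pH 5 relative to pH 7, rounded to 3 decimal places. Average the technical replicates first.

0.021

Mean Ct: gene A pH 7 24.075; gene A pH 5 29.375; REF pH 7 20.110; REF pH 5 19.825
ΔCt(pH 7) = 24.075 − 20.110 = 3.965
ΔCt(pH 5) = 29.375 − 19.825 = 9.550
ΔΔCt = 9.550 − 3.965 = 5.585
Fold change = 2^(−5.585) = 0.0208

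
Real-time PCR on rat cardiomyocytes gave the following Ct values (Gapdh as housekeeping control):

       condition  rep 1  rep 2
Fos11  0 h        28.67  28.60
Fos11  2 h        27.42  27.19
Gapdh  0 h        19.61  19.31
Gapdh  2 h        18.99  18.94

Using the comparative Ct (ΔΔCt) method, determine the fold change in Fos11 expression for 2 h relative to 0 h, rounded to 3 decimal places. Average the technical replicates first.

1.784

Mean Ct: Fos11 0 h 28.635; Fos11 2 h 27.305; Gapdh 0 h 19.460; Gapdh 2 h 18.965
ΔCt(0 h) = 28.635 − 19.460 = 9.175
ΔCt(2 h) = 27.305 − 18.965 = 8.340
ΔΔCt = 8.340 − 9.175 = -0.835
Fold change = 2^(−(-0.835)) = 2^0.835 = 1.7839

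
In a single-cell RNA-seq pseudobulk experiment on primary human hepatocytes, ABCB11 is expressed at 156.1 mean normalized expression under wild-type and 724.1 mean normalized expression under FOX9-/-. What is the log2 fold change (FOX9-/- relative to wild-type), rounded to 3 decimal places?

Fold change = 724.1 / 156.1 = 4.6387
log2(4.6387) = 2.2137

2.214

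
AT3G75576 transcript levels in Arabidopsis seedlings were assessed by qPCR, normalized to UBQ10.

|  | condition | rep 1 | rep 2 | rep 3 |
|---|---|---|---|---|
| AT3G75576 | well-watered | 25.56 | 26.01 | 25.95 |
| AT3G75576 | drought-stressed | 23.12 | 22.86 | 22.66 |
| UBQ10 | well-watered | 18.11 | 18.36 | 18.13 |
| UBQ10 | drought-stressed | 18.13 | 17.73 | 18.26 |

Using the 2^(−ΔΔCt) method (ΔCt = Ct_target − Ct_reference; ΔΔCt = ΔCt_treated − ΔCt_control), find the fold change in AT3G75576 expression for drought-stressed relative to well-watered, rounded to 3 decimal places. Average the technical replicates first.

6.964

Mean Ct: AT3G75576 well-watered 25.840; AT3G75576 drought-stressed 22.880; UBQ10 well-watered 18.200; UBQ10 drought-stressed 18.040
ΔCt(well-watered) = 25.840 − 18.200 = 7.640
ΔCt(drought-stressed) = 22.880 − 18.040 = 4.840
ΔΔCt = 4.840 − 7.640 = -2.800
Fold change = 2^(−(-2.800)) = 2^2.800 = 6.9644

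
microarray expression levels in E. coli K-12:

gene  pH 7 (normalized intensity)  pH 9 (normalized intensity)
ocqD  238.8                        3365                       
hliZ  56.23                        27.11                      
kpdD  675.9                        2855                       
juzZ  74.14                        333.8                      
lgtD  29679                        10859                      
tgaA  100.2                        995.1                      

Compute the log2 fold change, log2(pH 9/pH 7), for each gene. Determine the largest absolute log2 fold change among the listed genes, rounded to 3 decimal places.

log2(3365/238.8) = 3.817  (ocqD)
log2(27.11/56.23) = -1.053  (hliZ)
log2(2855/675.9) = 2.079  (kpdD)
log2(333.8/74.14) = 2.171  (juzZ)
log2(10859/29679) = -1.451  (lgtD)
log2(995.1/100.2) = 3.312  (tgaA)
The largest magnitude belongs to ocqD.

3.817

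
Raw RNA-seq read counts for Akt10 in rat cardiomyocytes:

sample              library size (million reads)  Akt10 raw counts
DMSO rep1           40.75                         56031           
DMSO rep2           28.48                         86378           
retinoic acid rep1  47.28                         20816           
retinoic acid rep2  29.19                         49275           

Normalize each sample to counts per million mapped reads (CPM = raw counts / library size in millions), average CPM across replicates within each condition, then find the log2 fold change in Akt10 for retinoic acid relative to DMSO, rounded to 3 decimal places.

CPM(DMSO rep1) = 56031 / 40.75 = 1374.9939
CPM(DMSO rep2) = 86378 / 28.48 = 3032.9354
CPM(retinoic acid rep1) = 20816 / 47.28 = 440.2707
CPM(retinoic acid rep2) = 49275 / 29.19 = 1688.0781
mean CPM(DMSO) = 2203.9646; mean CPM(retinoic acid) = 1064.1744
Fold change = 1064.1744 / 2203.9646 = 0.48285
log2(0.48285) = -1.0504

-1.050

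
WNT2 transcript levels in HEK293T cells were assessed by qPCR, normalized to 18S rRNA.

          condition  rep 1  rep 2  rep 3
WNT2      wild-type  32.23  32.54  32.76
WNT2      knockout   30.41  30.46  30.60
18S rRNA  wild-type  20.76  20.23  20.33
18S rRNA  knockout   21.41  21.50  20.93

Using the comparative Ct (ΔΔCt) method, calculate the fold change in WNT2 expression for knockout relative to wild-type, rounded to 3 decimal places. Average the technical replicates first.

Mean Ct: WNT2 wild-type 32.510; WNT2 knockout 30.490; 18S rRNA wild-type 20.440; 18S rRNA knockout 21.280
ΔCt(wild-type) = 32.510 − 20.440 = 12.070
ΔCt(knockout) = 30.490 − 21.280 = 9.210
ΔΔCt = 9.210 − 12.070 = -2.860
Fold change = 2^(−(-2.860)) = 2^2.860 = 7.2602

7.260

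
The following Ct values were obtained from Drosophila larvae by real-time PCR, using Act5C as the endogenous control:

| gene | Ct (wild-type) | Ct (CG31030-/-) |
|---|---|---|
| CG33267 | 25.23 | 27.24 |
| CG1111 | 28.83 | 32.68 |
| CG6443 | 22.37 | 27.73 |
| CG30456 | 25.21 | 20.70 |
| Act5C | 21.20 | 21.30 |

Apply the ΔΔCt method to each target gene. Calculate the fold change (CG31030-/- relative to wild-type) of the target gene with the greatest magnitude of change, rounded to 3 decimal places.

0.026

CG33267: ΔΔCt = (27.24−21.30) − (25.23−21.20) = 5.94 − 4.03 = 1.91; fold change = 2^-1.91 = 0.266
CG1111: ΔΔCt = (32.68−21.30) − (28.83−21.20) = 11.38 − 7.63 = 3.75; fold change = 2^-3.75 = 0.074
CG6443: ΔΔCt = (27.73−21.30) − (22.37−21.20) = 6.43 − 1.17 = 5.26; fold change = 2^-5.26 = 0.026
CG30456: ΔΔCt = (20.70−21.30) − (25.21−21.20) = -0.60 − 4.01 = -4.61; fold change = 2^4.61 = 24.420
CG6443 has the largest |ΔΔCt| = 5.26.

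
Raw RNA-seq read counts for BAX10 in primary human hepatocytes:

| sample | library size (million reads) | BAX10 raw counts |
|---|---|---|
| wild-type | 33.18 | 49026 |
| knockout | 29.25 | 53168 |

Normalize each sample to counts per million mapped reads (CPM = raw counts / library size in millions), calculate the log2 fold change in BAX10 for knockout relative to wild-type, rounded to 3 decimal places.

0.299

CPM(wild-type) = 49026 / 33.18 = 1477.5769
CPM(knockout) = 53168 / 29.25 = 1817.7094
Fold change = 1817.7094 / 1477.5769 = 1.23020
log2(1.23020) = 0.2989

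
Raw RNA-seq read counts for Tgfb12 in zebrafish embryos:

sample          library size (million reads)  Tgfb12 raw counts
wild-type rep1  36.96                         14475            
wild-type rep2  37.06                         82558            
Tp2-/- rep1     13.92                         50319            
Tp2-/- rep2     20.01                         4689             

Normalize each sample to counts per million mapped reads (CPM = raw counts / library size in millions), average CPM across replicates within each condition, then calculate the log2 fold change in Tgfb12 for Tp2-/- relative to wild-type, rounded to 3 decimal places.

CPM(wild-type rep1) = 14475 / 36.96 = 391.6396
CPM(wild-type rep2) = 82558 / 37.06 = 2227.6848
CPM(Tp2-/- rep1) = 50319 / 13.92 = 3614.8707
CPM(Tp2-/- rep2) = 4689 / 20.01 = 234.3328
mean CPM(wild-type) = 1309.6622; mean CPM(Tp2-/-) = 1924.6018
Fold change = 1924.6018 / 1309.6622 = 1.46954
log2(1.46954) = 0.5554

0.555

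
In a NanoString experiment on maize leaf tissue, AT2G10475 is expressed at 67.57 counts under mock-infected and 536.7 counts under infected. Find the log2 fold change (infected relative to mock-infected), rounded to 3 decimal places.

2.990

Fold change = 536.7 / 67.57 = 7.9429
log2(7.9429) = 2.9897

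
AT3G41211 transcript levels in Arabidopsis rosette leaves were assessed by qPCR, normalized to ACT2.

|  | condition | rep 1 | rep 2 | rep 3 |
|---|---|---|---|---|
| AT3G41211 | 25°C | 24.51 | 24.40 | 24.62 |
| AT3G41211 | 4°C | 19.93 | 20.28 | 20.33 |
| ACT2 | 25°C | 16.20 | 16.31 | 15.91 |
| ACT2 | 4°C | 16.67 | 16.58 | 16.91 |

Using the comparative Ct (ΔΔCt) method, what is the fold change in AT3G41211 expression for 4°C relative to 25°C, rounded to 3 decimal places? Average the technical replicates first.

30.065

Mean Ct: AT3G41211 25°C 24.510; AT3G41211 4°C 20.180; ACT2 25°C 16.140; ACT2 4°C 16.720
ΔCt(25°C) = 24.510 − 16.140 = 8.370
ΔCt(4°C) = 20.180 − 16.720 = 3.460
ΔΔCt = 3.460 − 8.370 = -4.910
Fold change = 2^(−(-4.910)) = 2^4.910 = 30.0647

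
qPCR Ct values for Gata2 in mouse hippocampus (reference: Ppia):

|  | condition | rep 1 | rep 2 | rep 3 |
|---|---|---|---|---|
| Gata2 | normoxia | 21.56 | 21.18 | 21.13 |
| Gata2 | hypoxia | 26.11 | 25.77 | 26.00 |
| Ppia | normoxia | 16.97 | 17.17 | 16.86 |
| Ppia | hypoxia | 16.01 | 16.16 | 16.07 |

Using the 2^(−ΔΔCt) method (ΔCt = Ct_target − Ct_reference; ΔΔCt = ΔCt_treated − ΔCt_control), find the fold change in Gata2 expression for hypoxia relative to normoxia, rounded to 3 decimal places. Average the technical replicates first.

0.021

Mean Ct: Gata2 normoxia 21.290; Gata2 hypoxia 25.960; Ppia normoxia 17.000; Ppia hypoxia 16.080
ΔCt(normoxia) = 21.290 − 17.000 = 4.290
ΔCt(hypoxia) = 25.960 − 16.080 = 9.880
ΔΔCt = 9.880 − 4.290 = 5.590
Fold change = 2^(−5.590) = 0.0208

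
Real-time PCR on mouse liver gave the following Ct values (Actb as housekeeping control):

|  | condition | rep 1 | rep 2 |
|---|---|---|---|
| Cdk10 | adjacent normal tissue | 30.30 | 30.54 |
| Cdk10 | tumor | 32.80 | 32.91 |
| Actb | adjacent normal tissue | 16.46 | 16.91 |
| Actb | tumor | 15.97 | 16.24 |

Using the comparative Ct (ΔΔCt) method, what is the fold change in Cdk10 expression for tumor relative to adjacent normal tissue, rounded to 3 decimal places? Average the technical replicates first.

Mean Ct: Cdk10 adjacent normal tissue 30.420; Cdk10 tumor 32.855; Actb adjacent normal tissue 16.685; Actb tumor 16.105
ΔCt(adjacent normal tissue) = 30.420 − 16.685 = 13.735
ΔCt(tumor) = 32.855 − 16.105 = 16.750
ΔΔCt = 16.750 − 13.735 = 3.015
Fold change = 2^(−3.015) = 0.1237

0.124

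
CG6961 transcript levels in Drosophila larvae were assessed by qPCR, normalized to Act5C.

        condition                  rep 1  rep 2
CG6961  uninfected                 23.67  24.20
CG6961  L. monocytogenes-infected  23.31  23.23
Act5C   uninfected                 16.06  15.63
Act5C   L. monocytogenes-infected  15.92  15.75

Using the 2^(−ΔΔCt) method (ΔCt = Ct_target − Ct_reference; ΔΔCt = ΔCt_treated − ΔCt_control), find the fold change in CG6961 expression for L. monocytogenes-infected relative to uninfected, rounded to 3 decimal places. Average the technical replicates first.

1.575

Mean Ct: CG6961 uninfected 23.935; CG6961 L. monocytogenes-infected 23.270; Act5C uninfected 15.845; Act5C L. monocytogenes-infected 15.835
ΔCt(uninfected) = 23.935 − 15.845 = 8.090
ΔCt(L. monocytogenes-infected) = 23.270 − 15.835 = 7.435
ΔΔCt = 7.435 − 8.090 = -0.655
Fold change = 2^(−(-0.655)) = 2^0.655 = 1.5746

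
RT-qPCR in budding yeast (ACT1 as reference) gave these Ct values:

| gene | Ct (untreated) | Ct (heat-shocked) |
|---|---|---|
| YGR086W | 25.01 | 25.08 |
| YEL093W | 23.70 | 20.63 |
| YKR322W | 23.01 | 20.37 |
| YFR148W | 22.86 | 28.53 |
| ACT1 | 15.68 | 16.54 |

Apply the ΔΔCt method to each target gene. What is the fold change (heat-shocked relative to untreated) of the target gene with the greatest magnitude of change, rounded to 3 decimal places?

0.036

YGR086W: ΔΔCt = (25.08−16.54) − (25.01−15.68) = 8.54 − 9.33 = -0.79; fold change = 2^0.79 = 1.729
YEL093W: ΔΔCt = (20.63−16.54) − (23.70−15.68) = 4.09 − 8.02 = -3.93; fold change = 2^3.93 = 15.242
YKR322W: ΔΔCt = (20.37−16.54) − (23.01−15.68) = 3.83 − 7.33 = -3.50; fold change = 2^3.50 = 11.314
YFR148W: ΔΔCt = (28.53−16.54) − (22.86−15.68) = 11.99 − 7.18 = 4.81; fold change = 2^-4.81 = 0.036
YFR148W has the largest |ΔΔCt| = 4.81.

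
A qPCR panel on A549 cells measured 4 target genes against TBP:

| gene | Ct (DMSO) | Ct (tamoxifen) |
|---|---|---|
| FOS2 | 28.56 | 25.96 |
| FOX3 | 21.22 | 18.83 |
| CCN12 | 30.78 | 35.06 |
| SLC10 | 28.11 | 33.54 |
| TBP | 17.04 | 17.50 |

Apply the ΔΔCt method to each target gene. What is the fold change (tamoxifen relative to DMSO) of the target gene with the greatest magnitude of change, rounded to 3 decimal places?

FOS2: ΔΔCt = (25.96−17.50) − (28.56−17.04) = 8.46 − 11.52 = -3.06; fold change = 2^3.06 = 8.340
FOX3: ΔΔCt = (18.83−17.50) − (21.22−17.04) = 1.33 − 4.18 = -2.85; fold change = 2^2.85 = 7.210
CCN12: ΔΔCt = (35.06−17.50) − (30.78−17.04) = 17.56 − 13.74 = 3.82; fold change = 2^-3.82 = 0.071
SLC10: ΔΔCt = (33.54−17.50) − (28.11−17.04) = 16.04 − 11.07 = 4.97; fold change = 2^-4.97 = 0.032
SLC10 has the largest |ΔΔCt| = 4.97.

0.032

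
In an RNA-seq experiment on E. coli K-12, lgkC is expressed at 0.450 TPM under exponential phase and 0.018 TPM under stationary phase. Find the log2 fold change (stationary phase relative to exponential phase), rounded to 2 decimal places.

-4.64

Fold change = 0.018 / 0.450 = 0.0400
log2(0.0400) = -4.644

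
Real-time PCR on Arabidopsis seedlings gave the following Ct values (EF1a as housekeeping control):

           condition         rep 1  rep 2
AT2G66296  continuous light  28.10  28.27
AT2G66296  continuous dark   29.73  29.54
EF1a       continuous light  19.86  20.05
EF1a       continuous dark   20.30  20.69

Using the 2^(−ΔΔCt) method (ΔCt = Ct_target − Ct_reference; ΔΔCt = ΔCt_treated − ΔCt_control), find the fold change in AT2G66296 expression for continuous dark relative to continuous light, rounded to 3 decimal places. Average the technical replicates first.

0.532

Mean Ct: AT2G66296 continuous light 28.185; AT2G66296 continuous dark 29.635; EF1a continuous light 19.955; EF1a continuous dark 20.495
ΔCt(continuous light) = 28.185 − 19.955 = 8.230
ΔCt(continuous dark) = 29.635 − 20.495 = 9.140
ΔΔCt = 9.140 − 8.230 = 0.910
Fold change = 2^(−0.910) = 0.5322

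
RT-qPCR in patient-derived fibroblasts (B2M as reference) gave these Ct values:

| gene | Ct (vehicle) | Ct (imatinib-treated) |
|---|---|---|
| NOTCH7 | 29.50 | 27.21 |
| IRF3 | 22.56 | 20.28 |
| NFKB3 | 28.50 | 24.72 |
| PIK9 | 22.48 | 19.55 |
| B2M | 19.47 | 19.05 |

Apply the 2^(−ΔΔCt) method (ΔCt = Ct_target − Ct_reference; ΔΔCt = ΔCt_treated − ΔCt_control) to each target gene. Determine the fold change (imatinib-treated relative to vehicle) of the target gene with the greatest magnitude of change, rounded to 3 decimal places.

10.267

NOTCH7: ΔΔCt = (27.21−19.05) − (29.50−19.47) = 8.16 − 10.03 = -1.87; fold change = 2^1.87 = 3.655
IRF3: ΔΔCt = (20.28−19.05) − (22.56−19.47) = 1.23 − 3.09 = -1.86; fold change = 2^1.86 = 3.630
NFKB3: ΔΔCt = (24.72−19.05) − (28.50−19.47) = 5.67 − 9.03 = -3.36; fold change = 2^3.36 = 10.267
PIK9: ΔΔCt = (19.55−19.05) − (22.48−19.47) = 0.50 − 3.01 = -2.51; fold change = 2^2.51 = 5.696
NFKB3 has the largest |ΔΔCt| = 3.36.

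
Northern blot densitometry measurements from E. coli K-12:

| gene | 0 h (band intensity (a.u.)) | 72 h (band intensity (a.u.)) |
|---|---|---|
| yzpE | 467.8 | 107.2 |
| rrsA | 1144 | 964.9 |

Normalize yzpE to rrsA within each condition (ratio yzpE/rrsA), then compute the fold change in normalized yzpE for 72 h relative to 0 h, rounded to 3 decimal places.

0.272

yzpE/rrsA (0 h) = 467.8 / 1144 = 0.40892
yzpE/rrsA (72 h) = 107.2 / 964.9 = 0.1111
Fold change = 0.1111 / 0.40892 = 0.2717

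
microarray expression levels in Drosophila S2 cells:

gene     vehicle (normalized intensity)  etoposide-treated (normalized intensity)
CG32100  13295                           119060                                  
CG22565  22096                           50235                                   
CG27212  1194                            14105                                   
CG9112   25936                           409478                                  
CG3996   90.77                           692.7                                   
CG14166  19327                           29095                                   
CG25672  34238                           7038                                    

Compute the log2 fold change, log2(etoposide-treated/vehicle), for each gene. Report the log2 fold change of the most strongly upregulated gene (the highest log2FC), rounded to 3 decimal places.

log2(119060/13295) = 3.163  (CG32100)
log2(50235/22096) = 1.185  (CG22565)
log2(14105/1194) = 3.562  (CG27212)
log2(409478/25936) = 3.981  (CG9112)
log2(692.7/90.77) = 2.932  (CG3996)
log2(29095/19327) = 0.590  (CG14166)
log2(7038/34238) = -2.282  (CG25672)
CG9112 is most strongly upregulated.

3.981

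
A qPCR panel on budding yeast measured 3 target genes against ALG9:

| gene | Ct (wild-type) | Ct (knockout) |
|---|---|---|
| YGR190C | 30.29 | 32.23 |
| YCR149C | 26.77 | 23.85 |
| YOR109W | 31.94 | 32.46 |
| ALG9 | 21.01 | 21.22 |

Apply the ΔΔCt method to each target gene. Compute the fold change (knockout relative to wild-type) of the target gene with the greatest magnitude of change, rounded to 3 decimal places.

YGR190C: ΔΔCt = (32.23−21.22) − (30.29−21.01) = 11.01 − 9.28 = 1.73; fold change = 2^-1.73 = 0.301
YCR149C: ΔΔCt = (23.85−21.22) − (26.77−21.01) = 2.63 − 5.76 = -3.13; fold change = 2^3.13 = 8.754
YOR109W: ΔΔCt = (32.46−21.22) − (31.94−21.01) = 11.24 − 10.93 = 0.31; fold change = 2^-0.31 = 0.807
YCR149C has the largest |ΔΔCt| = 3.13.

8.754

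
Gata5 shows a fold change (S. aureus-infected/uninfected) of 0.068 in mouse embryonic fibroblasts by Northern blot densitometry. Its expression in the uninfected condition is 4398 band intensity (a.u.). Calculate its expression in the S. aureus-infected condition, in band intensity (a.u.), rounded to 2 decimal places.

S. aureus-infected expression = 4398 × 0.068 = 299.06

299.06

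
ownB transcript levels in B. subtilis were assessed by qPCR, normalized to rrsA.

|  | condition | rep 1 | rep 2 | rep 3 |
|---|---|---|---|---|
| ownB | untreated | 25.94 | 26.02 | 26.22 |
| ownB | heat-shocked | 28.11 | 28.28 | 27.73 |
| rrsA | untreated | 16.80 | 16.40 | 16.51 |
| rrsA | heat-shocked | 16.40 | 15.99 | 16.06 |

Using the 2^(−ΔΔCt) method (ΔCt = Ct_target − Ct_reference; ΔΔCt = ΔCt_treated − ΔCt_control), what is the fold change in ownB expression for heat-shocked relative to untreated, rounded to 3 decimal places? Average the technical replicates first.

Mean Ct: ownB untreated 26.060; ownB heat-shocked 28.040; rrsA untreated 16.570; rrsA heat-shocked 16.150
ΔCt(untreated) = 26.060 − 16.570 = 9.490
ΔCt(heat-shocked) = 28.040 − 16.150 = 11.890
ΔΔCt = 11.890 − 9.490 = 2.400
Fold change = 2^(−2.400) = 0.1895

0.189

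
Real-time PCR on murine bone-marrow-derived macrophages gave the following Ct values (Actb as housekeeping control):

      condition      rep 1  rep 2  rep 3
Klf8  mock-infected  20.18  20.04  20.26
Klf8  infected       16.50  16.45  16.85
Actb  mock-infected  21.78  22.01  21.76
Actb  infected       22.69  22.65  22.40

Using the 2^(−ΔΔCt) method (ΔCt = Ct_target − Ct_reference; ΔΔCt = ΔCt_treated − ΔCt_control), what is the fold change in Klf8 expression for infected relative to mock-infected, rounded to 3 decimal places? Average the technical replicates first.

Mean Ct: Klf8 mock-infected 20.160; Klf8 infected 16.600; Actb mock-infected 21.850; Actb infected 22.580
ΔCt(mock-infected) = 20.160 − 21.850 = -1.690
ΔCt(infected) = 16.600 − 22.580 = -5.980
ΔΔCt = -5.980 − (-1.690) = -4.290
Fold change = 2^(−(-4.290)) = 2^4.290 = 19.5622

19.562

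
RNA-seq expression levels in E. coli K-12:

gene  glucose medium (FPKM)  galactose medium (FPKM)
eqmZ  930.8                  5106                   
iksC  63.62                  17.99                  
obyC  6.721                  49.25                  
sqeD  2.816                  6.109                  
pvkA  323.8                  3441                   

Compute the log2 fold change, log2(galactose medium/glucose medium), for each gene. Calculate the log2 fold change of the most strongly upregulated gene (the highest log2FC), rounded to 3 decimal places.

log2(5106/930.8) = 2.456  (eqmZ)
log2(17.99/63.62) = -1.822  (iksC)
log2(49.25/6.721) = 2.873  (obyC)
log2(6.109/2.816) = 1.117  (sqeD)
log2(3441/323.8) = 3.410  (pvkA)
pvkA is most strongly upregulated.

3.410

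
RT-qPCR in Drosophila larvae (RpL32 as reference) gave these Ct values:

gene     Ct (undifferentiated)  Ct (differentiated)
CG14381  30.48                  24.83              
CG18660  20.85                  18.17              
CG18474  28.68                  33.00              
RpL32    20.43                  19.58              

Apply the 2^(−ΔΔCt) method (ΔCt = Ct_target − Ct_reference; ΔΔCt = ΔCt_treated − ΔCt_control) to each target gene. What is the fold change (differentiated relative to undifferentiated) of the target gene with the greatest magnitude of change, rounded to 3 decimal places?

0.028

CG14381: ΔΔCt = (24.83−19.58) − (30.48−20.43) = 5.25 − 10.05 = -4.80; fold change = 2^4.80 = 27.858
CG18660: ΔΔCt = (18.17−19.58) − (20.85−20.43) = -1.41 − 0.42 = -1.83; fold change = 2^1.83 = 3.555
CG18474: ΔΔCt = (33.00−19.58) − (28.68−20.43) = 13.42 − 8.25 = 5.17; fold change = 2^-5.17 = 0.028
CG18474 has the largest |ΔΔCt| = 5.17.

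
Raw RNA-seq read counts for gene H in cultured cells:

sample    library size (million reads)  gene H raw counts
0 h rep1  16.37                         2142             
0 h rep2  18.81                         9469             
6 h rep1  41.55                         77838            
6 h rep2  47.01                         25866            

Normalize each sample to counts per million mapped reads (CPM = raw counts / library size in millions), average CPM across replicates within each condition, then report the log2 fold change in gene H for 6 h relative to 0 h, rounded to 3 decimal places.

1.934

CPM(0 h rep1) = 2142 / 16.37 = 130.8491
CPM(0 h rep2) = 9469 / 18.81 = 503.4024
CPM(6 h rep1) = 77838 / 41.55 = 1873.3574
CPM(6 h rep2) = 25866 / 47.01 = 550.2234
mean CPM(0 h) = 317.1258; mean CPM(6 h) = 1211.7904
Fold change = 1211.7904 / 317.1258 = 3.82117
log2(3.82117) = 1.9340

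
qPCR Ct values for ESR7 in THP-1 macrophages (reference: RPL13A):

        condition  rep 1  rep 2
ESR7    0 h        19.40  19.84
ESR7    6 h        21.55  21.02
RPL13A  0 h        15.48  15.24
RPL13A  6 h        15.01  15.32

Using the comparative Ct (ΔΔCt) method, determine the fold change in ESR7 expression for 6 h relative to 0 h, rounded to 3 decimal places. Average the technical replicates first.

Mean Ct: ESR7 0 h 19.620; ESR7 6 h 21.285; RPL13A 0 h 15.360; RPL13A 6 h 15.165
ΔCt(0 h) = 19.620 − 15.360 = 4.260
ΔCt(6 h) = 21.285 − 15.165 = 6.120
ΔΔCt = 6.120 − 4.260 = 1.860
Fold change = 2^(−1.860) = 0.2755

0.275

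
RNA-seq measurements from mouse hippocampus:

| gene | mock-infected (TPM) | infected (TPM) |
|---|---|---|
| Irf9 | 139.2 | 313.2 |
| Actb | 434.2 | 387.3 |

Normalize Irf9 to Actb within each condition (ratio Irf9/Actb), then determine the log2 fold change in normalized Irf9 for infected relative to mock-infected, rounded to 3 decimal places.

Irf9/Actb (mock-infected) = 139.2 / 434.2 = 0.32059
Irf9/Actb (infected) = 313.2 / 387.3 = 0.80868
Fold change = 0.80868 / 0.32059 = 2.5225
log2(2.5225) = 1.3348

1.335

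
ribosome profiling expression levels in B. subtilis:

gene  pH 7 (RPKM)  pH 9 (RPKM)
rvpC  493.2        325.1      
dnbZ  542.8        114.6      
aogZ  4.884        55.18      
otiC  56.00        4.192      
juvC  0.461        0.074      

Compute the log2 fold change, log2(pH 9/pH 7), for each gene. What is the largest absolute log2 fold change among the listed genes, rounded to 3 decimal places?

3.740

log2(325.1/493.2) = -0.601  (rvpC)
log2(114.6/542.8) = -2.244  (dnbZ)
log2(55.18/4.884) = 3.498  (aogZ)
log2(4.192/56.00) = -3.740  (otiC)
log2(0.074/0.461) = -2.639  (juvC)
The largest magnitude belongs to otiC.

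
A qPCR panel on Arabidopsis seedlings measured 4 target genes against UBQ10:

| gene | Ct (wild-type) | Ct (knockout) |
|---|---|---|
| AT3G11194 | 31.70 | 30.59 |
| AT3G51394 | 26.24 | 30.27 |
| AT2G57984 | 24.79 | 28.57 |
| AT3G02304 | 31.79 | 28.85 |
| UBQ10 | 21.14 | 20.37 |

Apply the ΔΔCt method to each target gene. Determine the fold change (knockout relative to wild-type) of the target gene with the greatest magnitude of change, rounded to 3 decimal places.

AT3G11194: ΔΔCt = (30.59−20.37) − (31.70−21.14) = 10.22 − 10.56 = -0.34; fold change = 2^0.34 = 1.266
AT3G51394: ΔΔCt = (30.27−20.37) − (26.24−21.14) = 9.90 − 5.10 = 4.80; fold change = 2^-4.80 = 0.036
AT2G57984: ΔΔCt = (28.57−20.37) − (24.79−21.14) = 8.20 − 3.65 = 4.55; fold change = 2^-4.55 = 0.043
AT3G02304: ΔΔCt = (28.85−20.37) − (31.79−21.14) = 8.48 − 10.65 = -2.17; fold change = 2^2.17 = 4.500
AT3G51394 has the largest |ΔΔCt| = 4.80.

0.036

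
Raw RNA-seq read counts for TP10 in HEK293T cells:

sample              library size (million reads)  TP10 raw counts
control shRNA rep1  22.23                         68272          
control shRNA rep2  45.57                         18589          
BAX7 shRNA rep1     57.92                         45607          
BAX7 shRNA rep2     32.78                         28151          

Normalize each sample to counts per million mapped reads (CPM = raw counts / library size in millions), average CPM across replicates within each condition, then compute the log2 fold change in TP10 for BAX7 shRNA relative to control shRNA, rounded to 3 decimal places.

-1.080

CPM(control shRNA rep1) = 68272 / 22.23 = 3071.1651
CPM(control shRNA rep2) = 18589 / 45.57 = 407.9219
CPM(BAX7 shRNA rep1) = 45607 / 57.92 = 787.4137
CPM(BAX7 shRNA rep2) = 28151 / 32.78 = 858.7858
mean CPM(control shRNA) = 1739.5435; mean CPM(BAX7 shRNA) = 823.0998
Fold change = 823.0998 / 1739.5435 = 0.47317
log2(0.47317) = -1.0796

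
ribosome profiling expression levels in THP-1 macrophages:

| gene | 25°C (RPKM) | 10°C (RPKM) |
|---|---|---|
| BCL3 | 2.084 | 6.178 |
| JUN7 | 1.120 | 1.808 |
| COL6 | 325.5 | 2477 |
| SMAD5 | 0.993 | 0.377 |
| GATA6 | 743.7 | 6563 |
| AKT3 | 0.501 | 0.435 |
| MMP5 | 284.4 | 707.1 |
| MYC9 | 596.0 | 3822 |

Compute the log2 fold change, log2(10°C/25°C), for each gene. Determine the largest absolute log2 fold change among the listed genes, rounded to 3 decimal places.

log2(6.178/2.084) = 1.568  (BCL3)
log2(1.808/1.120) = 0.691  (JUN7)
log2(2477/325.5) = 2.928  (COL6)
log2(0.377/0.993) = -1.397  (SMAD5)
log2(6563/743.7) = 3.142  (GATA6)
log2(0.435/0.501) = -0.204  (AKT3)
log2(707.1/284.4) = 1.314  (MMP5)
log2(3822/596.0) = 2.681  (MYC9)
The largest magnitude belongs to GATA6.

3.142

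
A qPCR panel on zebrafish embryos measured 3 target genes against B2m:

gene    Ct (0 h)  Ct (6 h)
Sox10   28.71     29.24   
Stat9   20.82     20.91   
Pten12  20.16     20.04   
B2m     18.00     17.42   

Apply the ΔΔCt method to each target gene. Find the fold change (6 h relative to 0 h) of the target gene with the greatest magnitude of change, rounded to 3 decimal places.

0.463

Sox10: ΔΔCt = (29.24−17.42) − (28.71−18.00) = 11.82 − 10.71 = 1.11; fold change = 2^-1.11 = 0.463
Stat9: ΔΔCt = (20.91−17.42) − (20.82−18.00) = 3.49 − 2.82 = 0.67; fold change = 2^-0.67 = 0.629
Pten12: ΔΔCt = (20.04−17.42) − (20.16−18.00) = 2.62 − 2.16 = 0.46; fold change = 2^-0.46 = 0.727
Sox10 has the largest |ΔΔCt| = 1.11.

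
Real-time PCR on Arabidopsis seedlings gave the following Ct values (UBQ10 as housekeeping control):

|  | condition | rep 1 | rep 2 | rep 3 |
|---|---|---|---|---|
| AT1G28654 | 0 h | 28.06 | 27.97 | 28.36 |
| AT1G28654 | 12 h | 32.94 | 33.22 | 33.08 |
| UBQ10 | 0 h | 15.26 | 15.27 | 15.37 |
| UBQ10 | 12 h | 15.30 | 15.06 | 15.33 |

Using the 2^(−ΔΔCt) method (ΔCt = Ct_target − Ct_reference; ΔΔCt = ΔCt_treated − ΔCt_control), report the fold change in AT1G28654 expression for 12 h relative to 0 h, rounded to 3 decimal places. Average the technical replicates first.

0.031

Mean Ct: AT1G28654 0 h 28.130; AT1G28654 12 h 33.080; UBQ10 0 h 15.300; UBQ10 12 h 15.230
ΔCt(0 h) = 28.130 − 15.300 = 12.830
ΔCt(12 h) = 33.080 − 15.230 = 17.850
ΔΔCt = 17.850 − 12.830 = 5.020
Fold change = 2^(−5.020) = 0.0308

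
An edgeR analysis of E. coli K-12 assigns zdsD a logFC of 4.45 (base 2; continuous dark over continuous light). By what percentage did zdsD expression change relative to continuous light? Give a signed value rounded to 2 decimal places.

2085.66%

Fold change = 2^(4.45) = 21.8566
Percent change = (FC − 1) × 100% = (21.8566 − 1) × 100 = 2085.66%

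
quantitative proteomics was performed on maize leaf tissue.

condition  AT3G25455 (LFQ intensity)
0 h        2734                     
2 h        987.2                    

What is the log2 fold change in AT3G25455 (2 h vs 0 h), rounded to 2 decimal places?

Fold change = 987.2 / 2734 = 0.3611
log2(0.3611) = -1.470

-1.47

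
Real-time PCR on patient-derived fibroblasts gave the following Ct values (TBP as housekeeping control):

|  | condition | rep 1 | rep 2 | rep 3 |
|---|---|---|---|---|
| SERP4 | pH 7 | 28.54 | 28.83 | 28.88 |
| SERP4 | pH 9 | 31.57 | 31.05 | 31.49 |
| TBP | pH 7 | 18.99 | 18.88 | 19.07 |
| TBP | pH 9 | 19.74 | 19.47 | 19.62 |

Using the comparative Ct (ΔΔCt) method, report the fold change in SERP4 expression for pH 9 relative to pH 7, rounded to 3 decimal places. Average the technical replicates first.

Mean Ct: SERP4 pH 7 28.750; SERP4 pH 9 31.370; TBP pH 7 18.980; TBP pH 9 19.610
ΔCt(pH 7) = 28.750 − 18.980 = 9.770
ΔCt(pH 9) = 31.370 − 19.610 = 11.760
ΔΔCt = 11.760 − 9.770 = 1.990
Fold change = 2^(−1.990) = 0.2517

0.252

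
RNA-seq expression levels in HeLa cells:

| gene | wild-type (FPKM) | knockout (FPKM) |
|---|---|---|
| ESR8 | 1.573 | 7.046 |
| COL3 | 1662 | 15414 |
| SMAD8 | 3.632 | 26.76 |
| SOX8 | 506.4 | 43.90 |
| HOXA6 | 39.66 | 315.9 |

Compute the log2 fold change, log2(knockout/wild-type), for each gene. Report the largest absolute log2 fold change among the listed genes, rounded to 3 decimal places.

3.528

log2(7.046/1.573) = 2.163  (ESR8)
log2(15414/1662) = 3.213  (COL3)
log2(26.76/3.632) = 2.881  (SMAD8)
log2(43.90/506.4) = -3.528  (SOX8)
log2(315.9/39.66) = 2.994  (HOXA6)
The largest magnitude belongs to SOX8.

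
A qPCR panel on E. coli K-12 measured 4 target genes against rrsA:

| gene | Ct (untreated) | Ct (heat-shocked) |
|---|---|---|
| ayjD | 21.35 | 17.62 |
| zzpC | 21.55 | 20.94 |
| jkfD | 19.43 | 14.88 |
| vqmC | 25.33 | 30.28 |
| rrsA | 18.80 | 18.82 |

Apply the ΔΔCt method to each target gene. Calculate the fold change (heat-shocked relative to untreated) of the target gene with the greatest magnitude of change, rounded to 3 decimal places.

ayjD: ΔΔCt = (17.62−18.82) − (21.35−18.80) = -1.20 − 2.55 = -3.75; fold change = 2^3.75 = 13.454
zzpC: ΔΔCt = (20.94−18.82) − (21.55−18.80) = 2.12 − 2.75 = -0.63; fold change = 2^0.63 = 1.548
jkfD: ΔΔCt = (14.88−18.82) − (19.43−18.80) = -3.94 − 0.63 = -4.57; fold change = 2^4.57 = 23.752
vqmC: ΔΔCt = (30.28−18.82) − (25.33−18.80) = 11.46 − 6.53 = 4.93; fold change = 2^-4.93 = 0.033
vqmC has the largest |ΔΔCt| = 4.93.

0.033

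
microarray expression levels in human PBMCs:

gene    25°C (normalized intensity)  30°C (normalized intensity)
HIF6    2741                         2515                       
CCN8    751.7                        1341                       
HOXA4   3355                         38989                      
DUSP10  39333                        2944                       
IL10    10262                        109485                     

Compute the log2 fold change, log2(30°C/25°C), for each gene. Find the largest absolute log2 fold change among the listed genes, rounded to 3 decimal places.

log2(2515/2741) = -0.124  (HIF6)
log2(1341/751.7) = 0.835  (CCN8)
log2(38989/3355) = 3.539  (HOXA4)
log2(2944/39333) = -3.740  (DUSP10)
log2(109485/10262) = 3.415  (IL10)
The largest magnitude belongs to DUSP10.

3.740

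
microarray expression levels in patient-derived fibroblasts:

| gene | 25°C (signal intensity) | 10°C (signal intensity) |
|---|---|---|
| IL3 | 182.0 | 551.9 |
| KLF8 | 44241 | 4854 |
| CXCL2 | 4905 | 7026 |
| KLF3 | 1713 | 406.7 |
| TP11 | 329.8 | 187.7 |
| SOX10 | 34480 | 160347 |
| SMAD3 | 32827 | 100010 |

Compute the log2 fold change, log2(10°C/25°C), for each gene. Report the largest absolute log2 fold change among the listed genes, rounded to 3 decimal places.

log2(551.9/182.0) = 1.600  (IL3)
log2(4854/44241) = -3.188  (KLF8)
log2(7026/4905) = 0.518  (CXCL2)
log2(406.7/1713) = -2.074  (KLF3)
log2(187.7/329.8) = -0.813  (TP11)
log2(160347/34480) = 2.217  (SOX10)
log2(100010/32827) = 1.607  (SMAD3)
The largest magnitude belongs to KLF8.

3.188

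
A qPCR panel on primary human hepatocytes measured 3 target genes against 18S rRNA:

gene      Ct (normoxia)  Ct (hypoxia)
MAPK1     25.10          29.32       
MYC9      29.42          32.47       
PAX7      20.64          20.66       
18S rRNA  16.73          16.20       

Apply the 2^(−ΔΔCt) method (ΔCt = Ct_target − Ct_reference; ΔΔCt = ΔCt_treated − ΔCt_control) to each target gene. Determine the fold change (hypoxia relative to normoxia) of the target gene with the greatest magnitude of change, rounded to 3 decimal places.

MAPK1: ΔΔCt = (29.32−16.20) − (25.10−16.73) = 13.12 − 8.37 = 4.75; fold change = 2^-4.75 = 0.037
MYC9: ΔΔCt = (32.47−16.20) − (29.42−16.73) = 16.27 − 12.69 = 3.58; fold change = 2^-3.58 = 0.084
PAX7: ΔΔCt = (20.66−16.20) − (20.64−16.73) = 4.46 − 3.91 = 0.55; fold change = 2^-0.55 = 0.683
MAPK1 has the largest |ΔΔCt| = 4.75.

0.037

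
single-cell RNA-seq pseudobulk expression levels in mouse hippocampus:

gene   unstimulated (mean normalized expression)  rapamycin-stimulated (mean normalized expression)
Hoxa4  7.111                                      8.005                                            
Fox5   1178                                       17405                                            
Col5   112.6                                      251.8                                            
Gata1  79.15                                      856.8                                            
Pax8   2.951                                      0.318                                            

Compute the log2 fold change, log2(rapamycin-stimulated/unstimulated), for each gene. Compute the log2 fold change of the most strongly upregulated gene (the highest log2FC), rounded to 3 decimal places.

log2(8.005/7.111) = 0.171  (Hoxa4)
log2(17405/1178) = 3.885  (Fox5)
log2(251.8/112.6) = 1.161  (Col5)
log2(856.8/79.15) = 3.436  (Gata1)
log2(0.318/2.951) = -3.214  (Pax8)
Fox5 is most strongly upregulated.

3.885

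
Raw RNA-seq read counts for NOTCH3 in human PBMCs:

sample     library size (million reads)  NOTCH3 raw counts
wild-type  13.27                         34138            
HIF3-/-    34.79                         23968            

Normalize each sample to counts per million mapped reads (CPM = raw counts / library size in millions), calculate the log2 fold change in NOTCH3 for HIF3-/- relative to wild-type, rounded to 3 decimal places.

CPM(wild-type) = 34138 / 13.27 = 2572.5697
CPM(HIF3-/-) = 23968 / 34.79 = 688.9336
Fold change = 688.9336 / 2572.5697 = 0.26780
log2(0.26780) = -1.9008

-1.901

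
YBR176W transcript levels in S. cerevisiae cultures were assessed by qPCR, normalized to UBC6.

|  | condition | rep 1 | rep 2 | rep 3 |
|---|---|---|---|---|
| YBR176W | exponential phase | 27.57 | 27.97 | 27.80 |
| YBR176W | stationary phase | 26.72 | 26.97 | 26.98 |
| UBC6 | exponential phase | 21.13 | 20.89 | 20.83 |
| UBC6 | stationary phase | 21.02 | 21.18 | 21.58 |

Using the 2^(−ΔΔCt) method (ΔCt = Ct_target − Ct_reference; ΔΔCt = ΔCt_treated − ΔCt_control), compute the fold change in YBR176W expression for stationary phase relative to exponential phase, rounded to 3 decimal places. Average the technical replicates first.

Mean Ct: YBR176W exponential phase 27.780; YBR176W stationary phase 26.890; UBC6 exponential phase 20.950; UBC6 stationary phase 21.260
ΔCt(exponential phase) = 27.780 − 20.950 = 6.830
ΔCt(stationary phase) = 26.890 − 21.260 = 5.630
ΔΔCt = 5.630 − 6.830 = -1.200
Fold change = 2^(−(-1.200)) = 2^1.200 = 2.2974

2.297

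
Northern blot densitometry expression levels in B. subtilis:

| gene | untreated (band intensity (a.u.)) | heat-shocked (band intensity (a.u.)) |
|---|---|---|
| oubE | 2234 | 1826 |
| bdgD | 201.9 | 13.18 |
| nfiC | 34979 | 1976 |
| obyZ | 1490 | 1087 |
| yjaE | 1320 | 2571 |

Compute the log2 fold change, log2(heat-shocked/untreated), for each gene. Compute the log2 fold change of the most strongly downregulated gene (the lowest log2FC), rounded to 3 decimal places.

-4.146

log2(1826/2234) = -0.291  (oubE)
log2(13.18/201.9) = -3.937  (bdgD)
log2(1976/34979) = -4.146  (nfiC)
log2(1087/1490) = -0.455  (obyZ)
log2(2571/1320) = 0.962  (yjaE)
nfiC is most strongly downregulated.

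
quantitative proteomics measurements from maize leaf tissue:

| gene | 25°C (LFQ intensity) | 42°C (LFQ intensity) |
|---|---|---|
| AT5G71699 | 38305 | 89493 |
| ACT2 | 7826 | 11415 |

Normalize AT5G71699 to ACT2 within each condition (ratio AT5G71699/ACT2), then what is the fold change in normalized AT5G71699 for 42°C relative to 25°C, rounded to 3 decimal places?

AT5G71699/ACT2 (25°C) = 38305 / 7826 = 4.8946
AT5G71699/ACT2 (42°C) = 89493 / 11415 = 7.8399
Fold change = 7.8399 / 4.8946 = 1.6018

1.602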